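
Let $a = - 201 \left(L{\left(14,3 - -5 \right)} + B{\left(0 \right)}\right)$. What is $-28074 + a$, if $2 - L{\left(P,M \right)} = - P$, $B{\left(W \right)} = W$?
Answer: $-31290$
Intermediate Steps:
$L{\left(P,M \right)} = 2 + P$ ($L{\left(P,M \right)} = 2 - - P = 2 + P$)
$a = -3216$ ($a = - 201 \left(\left(2 + 14\right) + 0\right) = - 201 \left(16 + 0\right) = \left(-201\right) 16 = -3216$)
$-28074 + a = -28074 - 3216 = -31290$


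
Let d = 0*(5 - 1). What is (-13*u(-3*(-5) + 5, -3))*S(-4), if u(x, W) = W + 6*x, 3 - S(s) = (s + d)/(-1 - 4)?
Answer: -16731/5 ≈ -3346.2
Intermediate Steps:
d = 0 (d = 0*4 = 0)
S(s) = 3 + s/5 (S(s) = 3 - (s + 0)/(-1 - 4) = 3 - s/(-5) = 3 - s*(-1)/5 = 3 - (-1)*s/5 = 3 + s/5)
(-13*u(-3*(-5) + 5, -3))*S(-4) = (-13*(-3 + 6*(-3*(-5) + 5)))*(3 + (⅕)*(-4)) = (-13*(-3 + 6*(15 + 5)))*(3 - ⅘) = -13*(-3 + 6*20)*(11/5) = -13*(-3 + 120)*(11/5) = -13*117*(11/5) = -1521*11/5 = -16731/5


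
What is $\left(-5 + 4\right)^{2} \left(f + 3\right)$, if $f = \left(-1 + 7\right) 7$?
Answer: $45$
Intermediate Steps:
$f = 42$ ($f = 6 \cdot 7 = 42$)
$\left(-5 + 4\right)^{2} \left(f + 3\right) = \left(-5 + 4\right)^{2} \left(42 + 3\right) = \left(-1\right)^{2} \cdot 45 = 1 \cdot 45 = 45$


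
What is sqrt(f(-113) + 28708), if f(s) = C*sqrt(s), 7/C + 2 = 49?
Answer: sqrt(63415972 + 329*I*sqrt(113))/47 ≈ 169.43 + 0.0046721*I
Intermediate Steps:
C = 7/47 (C = 7/(-2 + 49) = 7/47 ≈ 0.14894)
f(s) = 7*sqrt(s)/47
sqrt(f(-113) + 28708) = sqrt(7*sqrt(-113)/47 + 28708) = sqrt(7*(I*sqrt(113))/47 + 28708) = sqrt(7*I*sqrt(113)/47 + 28708) = sqrt(28708 + 7*I*sqrt(113)/47)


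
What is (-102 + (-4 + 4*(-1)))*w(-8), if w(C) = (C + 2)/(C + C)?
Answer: -165/4 ≈ -41.250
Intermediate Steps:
w(C) = (2 + C)/(2*C) (w(C) = (2 + C)/((2*C)) = (2 + C)*(1/(2*C)) = (2 + C)/(2*C))
(-102 + (-4 + 4*(-1)))*w(-8) = (-102 + (-4 + 4*(-1)))*((1/2)*(2 - 8)/(-8)) = (-102 + (-4 - 4))*((1/2)*(-1/8)*(-6)) = (-102 - 8)*(3/8) = -110*3/8 = -165/4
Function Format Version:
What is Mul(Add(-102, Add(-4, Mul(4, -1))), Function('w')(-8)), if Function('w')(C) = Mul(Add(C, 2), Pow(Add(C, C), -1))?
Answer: Rational(-165, 4) ≈ -41.250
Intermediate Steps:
Function('w')(C) = Mul(Rational(1, 2), Pow(C, -1), Add(2, C)) (Function('w')(C) = Mul(Add(2, C), Pow(Mul(2, C), -1)) = Mul(Add(2, C), Mul(Rational(1, 2), Pow(C, -1))) = Mul(Rational(1, 2), Pow(C, -1), Add(2, C)))
Mul(Add(-102, Add(-4, Mul(4, -1))), Function('w')(-8)) = Mul(Add(-102, Add(-4, Mul(4, -1))), Mul(Rational(1, 2), Pow(-8, -1), Add(2, -8))) = Mul(Add(-102, Add(-4, -4)), Mul(Rational(1, 2), Rational(-1, 8), -6)) = Mul(Add(-102, -8), Rational(3, 8)) = Mul(-110, Rational(3, 8)) = Rational(-165, 4)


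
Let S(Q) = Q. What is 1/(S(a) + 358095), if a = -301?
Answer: 1/357794 ≈ 2.7949e-6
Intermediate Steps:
1/(S(a) + 358095) = 1/(-301 + 358095) = 1/357794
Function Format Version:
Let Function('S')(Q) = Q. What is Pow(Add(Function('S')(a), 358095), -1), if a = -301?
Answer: Rational(1, 357794) ≈ 2.7949e-6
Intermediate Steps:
Pow(Add(Function('S')(a), 358095), -1) = Pow(Add(-301, 358095), -1) = Pow(357794, -1) = Rational(1, 357794)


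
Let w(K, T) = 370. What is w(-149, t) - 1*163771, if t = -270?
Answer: -163401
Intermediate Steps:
w(-149, t) - 1*163771 = 370 - 1*163771 = 370 - 163771 = -163401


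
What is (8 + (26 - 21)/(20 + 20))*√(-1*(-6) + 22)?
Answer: 65*√7/4 ≈ 42.993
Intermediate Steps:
(8 + (26 - 21)/(20 + 20))*√(-1*(-6) + 22) = (8 + 5/40)*√(6 + 22) = (8 + 5*(1/40))*√28 = (8 + ⅛)*(2*√7) = 65*(2*√7)/8 = 65*√7/4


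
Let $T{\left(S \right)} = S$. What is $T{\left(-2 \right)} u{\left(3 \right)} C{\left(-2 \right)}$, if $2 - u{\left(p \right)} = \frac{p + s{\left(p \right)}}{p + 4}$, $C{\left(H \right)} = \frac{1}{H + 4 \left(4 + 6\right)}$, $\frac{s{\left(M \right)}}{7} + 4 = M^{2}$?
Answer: $\frac{24}{133} \approx 0.18045$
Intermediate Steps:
$s{\left(M \right)} = -28 + 7 M^{2}$
$C{\left(H \right)} = \frac{1}{40 + H}$ ($C{\left(H \right)} = \frac{1}{H + 4 \cdot 10} = \frac{1}{H + 40} = \frac{1}{40 + H}$)
$u{\left(p \right)} = 2 - \frac{-28 + p + 7 p^{2}}{4 + p}$ ($u{\left(p \right)} = 2 - \frac{p + \left(-28 + 7 p^{2}\right)}{p + 4} = 2 - \frac{-28 + p + 7 p^{2}}{4 + p}$)
$T{\left(-2 \right)} u{\left(3 \right)} C{\left(-2 \right)} = \frac{\left(-2\right) \frac{36 + 3 - 7 \cdot 3^{2}}{4 + 3}}{40 - 2} = \frac{\left(-2\right) \frac{36 + 3 - 63}{7}}{38} = - 2 \frac{36 + 3 - 63}{7} \cdot \frac{1}{38} = - 2 \cdot \frac{1}{7} \left(-24\right) \frac{1}{38} = \left(-2\right) \left(- \frac{24}{7}\right) \frac{1}{38} = \frac{48}{7} \cdot \frac{1}{38} = \frac{24}{133}$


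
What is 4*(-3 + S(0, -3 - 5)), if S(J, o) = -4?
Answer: -28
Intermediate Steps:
4*(-3 + S(0, -3 - 5)) = 4*(-3 - 4) = 4*(-7) = -28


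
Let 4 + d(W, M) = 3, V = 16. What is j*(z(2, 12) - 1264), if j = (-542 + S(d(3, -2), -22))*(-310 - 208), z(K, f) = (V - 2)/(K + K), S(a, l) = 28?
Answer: -335610646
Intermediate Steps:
d(W, M) = -1 (d(W, M) = -4 + 3 = -1)
z(K, f) = 7/K (z(K, f) = (16 - 2)/(K + K) = 14/((2*K)) = 14*(1/(2*K)) = 7/K)
j = 266252 (j = (-542 + 28)*(-310 - 208) = -514*(-518) = 266252)
j*(z(2, 12) - 1264) = 266252*(7/2 - 1264) = 266252*(-2521/2) = -335610646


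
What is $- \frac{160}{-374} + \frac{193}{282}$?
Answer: $\frac{58651}{52734} \approx 1.1122$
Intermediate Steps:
$- \frac{160}{-374} + \frac{193}{282} = \left(-160\right) \left(- \frac{1}{374}\right) + 193 \cdot \frac{1}{282} = \frac{80}{187} + \frac{193}{282} = \frac{58651}{52734}$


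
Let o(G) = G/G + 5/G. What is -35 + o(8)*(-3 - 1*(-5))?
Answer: -127/4 ≈ -31.750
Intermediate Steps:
o(G) = 1 + 5/G
-35 + o(8)*(-3 - 1*(-5)) = -35 + ((5 + 8)/8)*(-3 - 1*(-5)) = -35 + ((⅛)*13)*(-3 + 5) = -35 + (13/8)*2 = -35 + 13/4 = -127/4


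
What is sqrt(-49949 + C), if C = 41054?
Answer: I*sqrt(8895) ≈ 94.313*I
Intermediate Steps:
sqrt(-49949 + C) = sqrt(-49949 + 41054) = sqrt(-8895) = I*sqrt(8895)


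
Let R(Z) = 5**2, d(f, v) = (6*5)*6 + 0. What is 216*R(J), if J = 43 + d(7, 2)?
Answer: 5400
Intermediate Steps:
d(f, v) = 180 (d(f, v) = 30*6 + 0 = 180 + 0 = 180)
J = 223 (J = 43 + 180 = 223)
R(Z) = 25
216*R(J) = 216*25 = 5400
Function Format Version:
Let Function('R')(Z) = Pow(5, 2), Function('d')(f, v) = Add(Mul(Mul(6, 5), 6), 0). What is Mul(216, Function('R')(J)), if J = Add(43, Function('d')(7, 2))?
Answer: 5400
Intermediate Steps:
Function('d')(f, v) = 180 (Function('d')(f, v) = Add(Mul(30, 6), 0) = Add(180, 0) = 180)
J = 223 (J = Add(43, 180) = 223)
Function('R')(Z) = 25
Mul(216, Function('R')(J)) = Mul(216, 25) = 5400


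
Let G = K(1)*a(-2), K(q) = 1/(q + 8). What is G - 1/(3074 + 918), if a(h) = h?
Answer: -7993/35928 ≈ -0.22247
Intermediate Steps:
K(q) = 1/(8 + q)
G = -2/9 (G = -2/(8 + 1) = -2/9 ≈ -0.22222)
G - 1/(3074 + 918) = -2/9 - 1/(3074 + 918) = -2/9 - 1/3992 = -7993/35928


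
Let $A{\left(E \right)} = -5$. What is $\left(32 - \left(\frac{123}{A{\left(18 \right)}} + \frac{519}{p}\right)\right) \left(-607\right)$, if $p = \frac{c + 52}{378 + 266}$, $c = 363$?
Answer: $\frac{188623429}{415} \approx 4.5451 \cdot 10^{5}$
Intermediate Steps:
$p = \frac{415}{644}$ ($p = \frac{363 + 52}{378 + 266} = \frac{415}{644} \approx 0.64441$)
$\left(32 - \left(\frac{123}{A{\left(18 \right)}} + \frac{519}{p}\right)\right) \left(-607\right) = \left(32 - \left(- \frac{123}{5} + \frac{334236}{415}\right)\right) \left(-607\right) = \left(32 - \frac{324027}{415}\right) \left(-607\right) = \left(- \frac{310747}{415}\right) \left(-607\right) = \frac{188623429}{415}$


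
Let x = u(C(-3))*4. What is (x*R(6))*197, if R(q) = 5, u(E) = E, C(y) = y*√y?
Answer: -11820*I*√3 ≈ -20473.0*I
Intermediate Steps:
C(y) = y^(3/2)
x = -12*I*√3 (x = (-3)^(3/2)*4 = -3*I*√3*4 = -12*I*√3 ≈ -20.785*I)
(x*R(6))*197 = (-12*I*√3*5)*197 = -60*I*√3*197 = -11820*I*√3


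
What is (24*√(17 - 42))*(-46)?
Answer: -5520*I ≈ -5520.0*I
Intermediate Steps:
(24*√(17 - 42))*(-46) = (24*√(-25))*(-46) = (24*(5*I))*(-46) = (120*I)*(-46) = -5520*I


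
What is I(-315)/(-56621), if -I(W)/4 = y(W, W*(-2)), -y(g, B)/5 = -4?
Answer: 80/56621 ≈ 0.0014129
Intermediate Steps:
y(g, B) = 20 (y(g, B) = -5*(-4) = 20)
I(W) = -80 (I(W) = -4*20 = -80)
I(-315)/(-56621) = -80/(-56621) = -80*(-1/56621) = 80/56621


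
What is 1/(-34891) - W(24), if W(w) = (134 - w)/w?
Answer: -1919017/418692 ≈ -4.5834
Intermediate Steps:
W(w) = (134 - w)/w
1/(-34891) - W(24) = 1/(-34891) - (134 - 1*24)/24 = -1/34891 - (134 - 24)/24 = -1/34891 - 110/24 = -1/34891 - 1*55/12 = -1/34891 - 55/12 = -1919017/418692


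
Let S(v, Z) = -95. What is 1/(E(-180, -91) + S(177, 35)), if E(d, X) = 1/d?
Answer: -180/17101 ≈ -0.010526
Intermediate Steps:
1/(E(-180, -91) + S(177, 35)) = 1/(1/(-180) - 95) = 1/(-1/180 - 95) = 1/(-17101/180) = -180/17101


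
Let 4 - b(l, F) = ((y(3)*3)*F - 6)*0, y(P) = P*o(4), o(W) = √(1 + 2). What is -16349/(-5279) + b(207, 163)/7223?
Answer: 118109943/38130217 ≈ 3.0975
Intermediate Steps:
o(W) = √3
y(P) = P*√3
b(l, F) = 4 (b(l, F) = 4 - (((3*√3)*3)*F - 6)*0 = 4 - ((9*√3)*F - 6)*0 = 4 - (9*F*√3 - 6)*0 = 4 - (-6 + 9*F*√3)*0 = 4 - 1*0 = 4 + 0 = 4)
-16349/(-5279) + b(207, 163)/7223 = -16349/(-5279) + 4/7223 = -16349*(-1/5279) + 4*(1/7223) = 16349/5279 + 4/7223 = 118109943/38130217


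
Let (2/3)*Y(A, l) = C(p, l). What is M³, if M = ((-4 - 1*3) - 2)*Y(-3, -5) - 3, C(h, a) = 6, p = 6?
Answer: -592704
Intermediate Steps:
Y(A, l) = 9 (Y(A, l) = (3/2)*6 = 9)
M = -84 (M = ((-4 - 1*3) - 2)*9 - 3 = ((-4 - 3) - 2)*9 - 3 = (-7 - 2)*9 - 3 = -9*9 - 3 = -81 - 3 = -84)
M³ = (-84)³ = -592704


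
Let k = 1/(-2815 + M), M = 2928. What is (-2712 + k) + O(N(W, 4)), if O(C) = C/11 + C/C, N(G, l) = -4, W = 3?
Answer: -3370214/1243 ≈ -2711.4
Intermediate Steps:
O(C) = 1 + C/11 (O(C) = C*(1/11) + 1 = C/11 + 1 = 1 + C/11)
k = 1/113 (k = 1/(-2815 + 2928) = 1/113 ≈ 0.0088496)
(-2712 + k) + O(N(W, 4)) = (-2712 + 1/113) + (1 + (1/11)*(-4)) = -306455/113 + (1 - 4/11) = -306455/113 + 7/11 = -3370214/1243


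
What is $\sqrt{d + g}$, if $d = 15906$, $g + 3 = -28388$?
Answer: $i \sqrt{12485} \approx 111.74 i$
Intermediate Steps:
$g = -28391$ ($g = -3 - 28388 = -28391$)
$\sqrt{d + g} = \sqrt{15906 - 28391} = \sqrt{-12485} = i \sqrt{12485}$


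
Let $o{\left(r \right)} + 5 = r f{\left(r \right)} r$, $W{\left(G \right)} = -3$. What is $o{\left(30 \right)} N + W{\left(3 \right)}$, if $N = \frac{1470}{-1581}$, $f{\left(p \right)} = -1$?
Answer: $\frac{441869}{527} \approx 838.46$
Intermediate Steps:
$o{\left(r \right)} = -5 - r^{2}$ ($o{\left(r \right)} = -5 + r \left(-1\right) r = -5 + - r r = -5 - r^{2}$)
$N = - \frac{490}{527}$ ($N = 1470 \left(- \frac{1}{1581}\right) = - \frac{490}{527} \approx -0.92979$)
$o{\left(30 \right)} N + W{\left(3 \right)} = \left(-5 - 30^{2}\right) \left(- \frac{490}{527}\right) - 3 = \left(-5 - 900\right) \left(- \frac{490}{527}\right) - 3 = \left(-905\right) \left(- \frac{490}{527}\right) - 3 = \frac{443450}{527} - 3 = \frac{441869}{527}$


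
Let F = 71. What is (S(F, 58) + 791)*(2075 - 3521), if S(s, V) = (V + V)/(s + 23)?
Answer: -53841810/47 ≈ -1.1456e+6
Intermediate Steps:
S(s, V) = 2*V/(23 + s) (S(s, V) = (2*V)/(23 + s) = 2*V/(23 + s))
(S(F, 58) + 791)*(2075 - 3521) = (2*58/(23 + 71) + 791)*(2075 - 3521) = (2*58/94 + 791)*(-1446) = (2*58*(1/94) + 791)*(-1446) = (58/47 + 791)*(-1446) = (37235/47)*(-1446) = -53841810/47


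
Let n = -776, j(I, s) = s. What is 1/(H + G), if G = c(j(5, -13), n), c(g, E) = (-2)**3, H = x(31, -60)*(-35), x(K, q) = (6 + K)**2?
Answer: -1/47923 ≈ -2.0867e-5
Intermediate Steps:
H = -47915 (H = (6 + 31)**2*(-35) = 37**2*(-35) = 1369*(-35) = -47915)
c(g, E) = -8
G = -8
1/(H + G) = 1/(-47915 - 8) = 1/(-47923) = -1/47923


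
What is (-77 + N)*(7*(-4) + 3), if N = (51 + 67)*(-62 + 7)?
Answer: 164175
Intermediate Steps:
N = -6490 (N = 118*(-55) = -6490)
(-77 + N)*(7*(-4) + 3) = (-77 - 6490)*(7*(-4) + 3) = -6567*(-28 + 3) = -6567*(-25) = 164175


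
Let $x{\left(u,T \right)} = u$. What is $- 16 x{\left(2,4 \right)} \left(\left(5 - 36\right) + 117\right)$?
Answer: $-2752$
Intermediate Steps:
$- 16 x{\left(2,4 \right)} \left(\left(5 - 36\right) + 117\right) = \left(-16\right) 2 \left(\left(5 - 36\right) + 117\right) = - 32 \left(\left(5 - 36\right) + 117\right) = - 32 \left(-31 + 117\right) = \left(-32\right) 86 = -2752$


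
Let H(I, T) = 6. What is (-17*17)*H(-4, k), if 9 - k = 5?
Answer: -1734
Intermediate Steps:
k = 4 (k = 9 - 1*5 = 9 - 5 = 4)
(-17*17)*H(-4, k) = -17*17*6 = -289*6 = -1734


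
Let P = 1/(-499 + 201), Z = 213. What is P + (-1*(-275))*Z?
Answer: 17455349/298 ≈ 58575.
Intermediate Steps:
P = -1/298 (P = 1/(-298) = -1/298 ≈ -0.0033557)
P + (-1*(-275))*Z = -1/298 - 1*(-275)*213 = -1/298 + 275*213 = -1/298 + 58575 = 17455349/298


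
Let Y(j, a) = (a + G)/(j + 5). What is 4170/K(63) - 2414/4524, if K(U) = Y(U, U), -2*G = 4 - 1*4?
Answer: 71259631/15834 ≈ 4500.4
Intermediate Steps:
G = 0 (G = -(4 - 1*4)/2 = -(4 - 4)/2 = -½*0 = 0)
Y(j, a) = a/(5 + j) (Y(j, a) = (a + 0)/(j + 5) = a/(5 + j))
K(U) = U/(5 + U)
4170/K(63) - 2414/4524 = 4170/((63/(5 + 63))) - 2414/4524 = 4170/((63/68)) - 2414*1/4524 = 4170/((63*(1/68))) - 1207/2262 = 4170/(63/68) - 1207/2262 = 4170*(68/63) - 1207/2262 = 94520/21 - 1207/2262 = 71259631/15834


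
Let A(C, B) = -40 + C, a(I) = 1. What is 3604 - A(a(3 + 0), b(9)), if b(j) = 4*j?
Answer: 3643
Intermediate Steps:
3604 - A(a(3 + 0), b(9)) = 3604 - (-40 + 1) = 3604 - 1*(-39) = 3604 + 39 = 3643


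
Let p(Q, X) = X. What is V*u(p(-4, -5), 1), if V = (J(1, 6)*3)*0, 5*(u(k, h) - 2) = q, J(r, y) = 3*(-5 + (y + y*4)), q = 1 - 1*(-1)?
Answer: 0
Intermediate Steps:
q = 2 (q = 1 + 1 = 2)
J(r, y) = -15 + 15*y (J(r, y) = 3*(-5 + (y + 4*y)) = 3*(-5 + 5*y) = -15 + 15*y)
u(k, h) = 12/5 (u(k, h) = 2 + (⅕)*2 = 2 + ⅖ = 12/5)
V = 0 (V = ((-15 + 15*6)*3)*0 = ((-15 + 90)*3)*0 = (75*3)*0 = 225*0 = 0)
V*u(p(-4, -5), 1) = 0*(12/5) = 0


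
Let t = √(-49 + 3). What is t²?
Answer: -46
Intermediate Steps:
t = I*√46 (t = √(-46) = I*√46 ≈ 6.7823*I)
t² = (I*√46)² = -46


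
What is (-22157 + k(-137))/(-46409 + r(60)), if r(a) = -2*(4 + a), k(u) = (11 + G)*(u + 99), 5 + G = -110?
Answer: 18205/46537 ≈ 0.39119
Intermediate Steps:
G = -115 (G = -5 - 110 = -115)
k(u) = -10296 - 104*u (k(u) = (11 - 115)*(u + 99) = -104*(99 + u) = -10296 - 104*u)
r(a) = -8 - 2*a
(-22157 + k(-137))/(-46409 + r(60)) = (-22157 + (-10296 - 104*(-137)))/(-46409 + (-8 - 2*60)) = (-22157 + (-10296 + 14248))/(-46409 + (-8 - 120)) = (-22157 + 3952)/(-46409 - 128) = -18205/(-46537) = -18205*(-1/46537) = 18205/46537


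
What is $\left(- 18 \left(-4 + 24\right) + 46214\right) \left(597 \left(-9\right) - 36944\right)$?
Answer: $-1940403718$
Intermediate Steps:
$\left(- 18 \left(-4 + 24\right) + 46214\right) \left(597 \left(-9\right) - 36944\right) = \left(\left(-18\right) 20 + 46214\right) \left(-5373 - 36944\right) = \left(-360 + 46214\right) \left(-42317\right) = 45854 \left(-42317\right) = -1940403718$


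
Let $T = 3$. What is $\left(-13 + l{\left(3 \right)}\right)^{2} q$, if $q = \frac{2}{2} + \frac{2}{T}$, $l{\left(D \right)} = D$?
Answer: $\frac{500}{3} \approx 166.67$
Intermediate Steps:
$q = \frac{5}{3}$ ($q = \frac{2}{2} + \frac{2}{3} = 2 \cdot \frac{1}{2} + 2 \cdot \frac{1}{3} = 1 + \frac{2}{3} = \frac{5}{3} \approx 1.6667$)
$\left(-13 + l{\left(3 \right)}\right)^{2} q = \left(-13 + 3\right)^{2} \cdot \frac{5}{3} = \left(-10\right)^{2} \cdot \frac{5}{3} = 100 \cdot \frac{5}{3} = \frac{500}{3}$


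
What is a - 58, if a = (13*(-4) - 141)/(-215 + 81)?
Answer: -7579/134 ≈ -56.560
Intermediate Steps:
a = 193/134 (a = (-52 - 141)/(-134) = -193*(-1/134) = 193/134 ≈ 1.4403)
a - 58 = 193/134 - 58 = -7579/134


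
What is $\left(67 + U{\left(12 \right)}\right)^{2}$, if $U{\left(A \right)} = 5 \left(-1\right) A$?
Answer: $49$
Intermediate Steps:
$U{\left(A \right)} = - 5 A$
$\left(67 + U{\left(12 \right)}\right)^{2} = \left(67 - 60\right)^{2} = 7^{2} = 49$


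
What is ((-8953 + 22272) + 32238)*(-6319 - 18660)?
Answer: -1137968303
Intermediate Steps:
((-8953 + 22272) + 32238)*(-6319 - 18660) = (13319 + 32238)*(-24979) = 45557*(-24979) = -1137968303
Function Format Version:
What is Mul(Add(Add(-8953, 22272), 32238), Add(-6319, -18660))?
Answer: -1137968303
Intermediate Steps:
Mul(Add(Add(-8953, 22272), 32238), Add(-6319, -18660)) = Mul(Add(13319, 32238), -24979) = Mul(45557, -24979) = -1137968303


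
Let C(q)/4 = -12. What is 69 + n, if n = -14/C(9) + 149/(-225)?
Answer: 123533/1800 ≈ 68.629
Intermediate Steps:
C(q) = -48 (C(q) = 4*(-12) = -48)
n = -667/1800 (n = -14/(-48) + 149/(-225) = -14*(-1/48) + 149*(-1/225) = 7/24 - 149/225 = -667/1800 ≈ -0.37056)
69 + n = 69 - 667/1800 = 123533/1800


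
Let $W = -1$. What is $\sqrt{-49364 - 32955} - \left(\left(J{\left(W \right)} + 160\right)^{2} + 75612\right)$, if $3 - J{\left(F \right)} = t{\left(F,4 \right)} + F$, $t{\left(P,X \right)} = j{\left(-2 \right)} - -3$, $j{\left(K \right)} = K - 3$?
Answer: $-103168 + i \sqrt{82319} \approx -1.0317 \cdot 10^{5} + 286.91 i$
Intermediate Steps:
$j{\left(K \right)} = -3 + K$
$t{\left(P,X \right)} = -2$ ($t{\left(P,X \right)} = \left(-3 - 2\right) - -3 = -5 + 3 = -2$)
$J{\left(F \right)} = 5 - F$ ($J{\left(F \right)} = 3 - \left(-2 + F\right) = 5 - F$)
$\sqrt{-49364 - 32955} - \left(\left(J{\left(W \right)} + 160\right)^{2} + 75612\right) = \sqrt{-49364 - 32955} - \left(\left(\left(5 - -1\right) + 160\right)^{2} + 75612\right) = \sqrt{-82319} - \left(\left(\left(5 + 1\right) + 160\right)^{2} + 75612\right) = i \sqrt{82319} - \left(\left(6 + 160\right)^{2} + 75612\right) = i \sqrt{82319} - \left(166^{2} + 75612\right) = i \sqrt{82319} - \left(27556 + 75612\right) = i \sqrt{82319} - 103168 = -103168 + i \sqrt{82319}$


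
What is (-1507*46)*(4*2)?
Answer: -554576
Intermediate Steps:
(-1507*46)*(4*2) = -69322*8 = -554576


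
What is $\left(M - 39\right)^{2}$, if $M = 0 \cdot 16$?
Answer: $1521$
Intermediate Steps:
$M = 0$
$\left(M - 39\right)^{2} = \left(0 - 39\right)^{2} = \left(-39\right)^{2} = 1521$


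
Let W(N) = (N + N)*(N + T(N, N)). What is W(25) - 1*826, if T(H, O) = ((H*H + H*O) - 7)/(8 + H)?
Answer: 6922/3 ≈ 2307.3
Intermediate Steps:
T(H, O) = (-7 + H**2 + H*O)/(8 + H) (T(H, O) = ((H**2 + H*O) - 7)/(8 + H) = (-7 + H**2 + H*O)/(8 + H))
W(N) = 2*N*(N + (-7 + 2*N**2)/(8 + N)) (W(N) = (N + N)*(N + (-7 + N**2 + N*N)/(8 + N)) = (2*N)*(N + (-7 + N**2 + N**2)/(8 + N)) = (2*N)*(N + (-7 + 2*N**2)/(8 + N)) = 2*N*(N + (-7 + 2*N**2)/(8 + N)))
W(25) - 1*826 = 2*25*(-7 + 3*25**2 + 8*25)/(8 + 25) - 1*826 = 2*25*(-7 + 3*625 + 200)/33 - 826 = 2*25*(1/33)*(-7 + 1875 + 200) - 826 = 2*25*(1/33)*2068 - 826 = 9400/3 - 826 = 6922/3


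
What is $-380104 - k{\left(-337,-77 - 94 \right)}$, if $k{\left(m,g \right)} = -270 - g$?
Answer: $-380005$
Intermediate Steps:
$-380104 - k{\left(-337,-77 - 94 \right)} = -380104 - \left(-270 - \left(-77 - 94\right)\right) = -380104 - \left(-270 - -171\right) = -380104 - \left(-270 + 171\right) = -380104 - -99 = -380104 + 99 = -380005$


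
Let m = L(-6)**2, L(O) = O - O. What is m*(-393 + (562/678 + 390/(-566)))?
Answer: 0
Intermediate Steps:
L(O) = 0
m = 0 (m = 0**2 = 0)
m*(-393 + (562/678 + 390/(-566))) = 0*(-393 + (562/678 + 390/(-566))) = 0*(-393 + (562*(1/678) + 390*(-1/566))) = 0*(-393 + (281/339 - 195/283)) = 0*(-393 + 13418/95937) = 0*(-37689823/95937) = 0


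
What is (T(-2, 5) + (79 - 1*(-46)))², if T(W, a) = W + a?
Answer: 16384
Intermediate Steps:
(T(-2, 5) + (79 - 1*(-46)))² = ((-2 + 5) + (79 - 1*(-46)))² = (3 + (79 + 46))² = (3 + 125)² = 128² = 16384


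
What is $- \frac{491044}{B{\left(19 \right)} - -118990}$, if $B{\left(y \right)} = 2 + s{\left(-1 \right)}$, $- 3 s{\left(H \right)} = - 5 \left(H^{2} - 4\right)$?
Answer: $- \frac{491044}{118987} \approx -4.1269$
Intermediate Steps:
$s{\left(H \right)} = - \frac{20}{3} + \frac{5 H^{2}}{3}$ ($s{\left(H \right)} = - \frac{\left(-5\right) \left(H^{2} - 4\right)}{3} = - \frac{\left(-5\right) \left(-4 + H^{2}\right)}{3} = - \frac{20 - 5 H^{2}}{3} = - \frac{20}{3} + \frac{5 H^{2}}{3}$)
$B{\left(y \right)} = -3$ ($B{\left(y \right)} = 2 - \left(\frac{20}{3} - \frac{5 \left(-1\right)^{2}}{3}\right) = 2 + \left(- \frac{20}{3} + \frac{5}{3} \cdot 1\right) = 2 + \left(- \frac{20}{3} + \frac{5}{3}\right) = 2 - 5 = -3$)
$- \frac{491044}{B{\left(19 \right)} - -118990} = - \frac{491044}{-3 - -118990} = - \frac{491044}{-3 + 118990} = - \frac{491044}{118987}$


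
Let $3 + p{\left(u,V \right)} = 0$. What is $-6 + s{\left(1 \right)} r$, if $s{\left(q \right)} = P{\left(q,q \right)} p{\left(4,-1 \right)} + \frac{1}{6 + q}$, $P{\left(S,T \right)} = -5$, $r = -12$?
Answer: $- \frac{1314}{7} \approx -187.71$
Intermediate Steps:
$p{\left(u,V \right)} = -3$ ($p{\left(u,V \right)} = -3 + 0 = -3$)
$s{\left(q \right)} = 15 + \frac{1}{6 + q}$ ($s{\left(q \right)} = \left(-5\right) \left(-3\right) + \frac{1}{6 + q} = 15 + \frac{1}{6 + q}$)
$-6 + s{\left(1 \right)} r = -6 + \frac{91 + 15 \cdot 1}{6 + 1} \left(-12\right) = -6 + \frac{91 + 15}{7} \left(-12\right) = -6 + \frac{1}{7} \cdot 106 \left(-12\right) = -6 + \frac{106}{7} \left(-12\right) = -6 - \frac{1272}{7} = - \frac{1314}{7}$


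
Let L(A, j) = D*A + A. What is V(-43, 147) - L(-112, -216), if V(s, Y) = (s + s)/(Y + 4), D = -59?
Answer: -980982/151 ≈ -6496.6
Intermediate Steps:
L(A, j) = -58*A (L(A, j) = -59*A + A = -58*A)
V(s, Y) = 2*s/(4 + Y) (V(s, Y) = (2*s)/(4 + Y) = 2*s/(4 + Y))
V(-43, 147) - L(-112, -216) = 2*(-43)/(4 + 147) - (-58)*(-112) = 2*(-43)/151 - 1*6496 = 2*(-43)*(1/151) - 6496 = -86/151 - 6496 = -980982/151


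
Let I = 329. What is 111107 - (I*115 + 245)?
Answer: 73027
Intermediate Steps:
111107 - (I*115 + 245) = 111107 - (329*115 + 245) = 111107 - (37835 + 245) = 111107 - 1*38080 = 111107 - 38080 = 73027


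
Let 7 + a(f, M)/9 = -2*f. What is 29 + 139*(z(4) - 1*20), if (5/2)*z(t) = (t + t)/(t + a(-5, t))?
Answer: -424181/155 ≈ -2736.7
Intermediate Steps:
a(f, M) = -63 - 18*f (a(f, M) = -63 + 9*(-2*f) = -63 - 18*f)
z(t) = 4*t/(5*(27 + t)) (z(t) = 2*((t + t)/(t + (-63 - 18*(-5))))/5 = 2*((2*t)/(t + (-63 + 90)))/5 = 2*((2*t)/(t + 27))/5 = 2*((2*t)/(27 + t))/5 = 2*(2*t/(27 + t))/5 = 4*t/(5*(27 + t)))
29 + 139*(z(4) - 1*20) = 29 + 139*((4/5)*4/(27 + 4) - 1*20) = 29 + 139*((4/5)*4/31 - 20) = 29 + 139*((4/5)*4*(1/31) - 20) = 29 + 139*(16/155 - 20) = 29 + 139*(-3084/155) = 29 - 428676/155 = -424181/155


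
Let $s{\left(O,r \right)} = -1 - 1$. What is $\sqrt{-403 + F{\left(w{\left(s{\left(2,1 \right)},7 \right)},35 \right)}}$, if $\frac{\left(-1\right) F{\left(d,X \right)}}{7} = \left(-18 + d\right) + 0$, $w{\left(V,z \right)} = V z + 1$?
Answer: $i \sqrt{186} \approx 13.638 i$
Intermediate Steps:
$s{\left(O,r \right)} = -2$
$w{\left(V,z \right)} = 1 + V z$
$F{\left(d,X \right)} = 126 - 7 d$ ($F{\left(d,X \right)} = - 7 \left(\left(-18 + d\right) + 0\right) = - 7 \left(-18 + d\right) = 126 - 7 d$)
$\sqrt{-403 + F{\left(w{\left(s{\left(2,1 \right)},7 \right)},35 \right)}} = \sqrt{-403 + \left(126 - 7 \left(1 - 14\right)\right)} = \sqrt{-403 + \left(126 - -91\right)} = \sqrt{-403 + \left(126 + 91\right)} = \sqrt{-403 + 217} = \sqrt{-186} = i \sqrt{186}$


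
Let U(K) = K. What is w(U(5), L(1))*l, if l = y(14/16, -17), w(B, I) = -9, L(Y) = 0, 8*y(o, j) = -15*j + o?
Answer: -18423/64 ≈ -287.86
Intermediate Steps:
y(o, j) = -15*j/8 + o/8 (y(o, j) = (-15*j + o)/8 = (o - 15*j)/8 = -15*j/8 + o/8)
l = 2047/64 (l = -15/8*(-17) + (14/16)/8 = 255/8 + (14*(1/16))/8 = 255/8 + (⅛)*(7/8) = 255/8 + 7/64 = 2047/64 ≈ 31.984)
w(U(5), L(1))*l = -9*2047/64 = -18423/64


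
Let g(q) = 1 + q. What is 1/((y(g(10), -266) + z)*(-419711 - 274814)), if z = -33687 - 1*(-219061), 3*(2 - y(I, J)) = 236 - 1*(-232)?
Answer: -1/128639920500 ≈ -7.7736e-12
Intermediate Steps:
y(I, J) = -154 (y(I, J) = 2 - (236 - 1*(-232))/3 = 2 - (236 + 232)/3 = 2 - ⅓*468 = 2 - 156 = -154)
z = 185374 (z = -33687 + 219061 = 185374)
1/((y(g(10), -266) + z)*(-419711 - 274814)) = 1/((-154 + 185374)*(-419711 - 274814)) = 1/(185220*(-694525)) = 1/(-128639920500) = -1/128639920500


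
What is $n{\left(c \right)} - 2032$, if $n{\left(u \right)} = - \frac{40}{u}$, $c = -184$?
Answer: $- \frac{46731}{23} \approx -2031.8$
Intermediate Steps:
$n{\left(c \right)} - 2032 = - \frac{40}{-184} - 2032 = \left(-40\right) \left(- \frac{1}{184}\right) - 2032 = \frac{5}{23} - 2032 = - \frac{46731}{23}$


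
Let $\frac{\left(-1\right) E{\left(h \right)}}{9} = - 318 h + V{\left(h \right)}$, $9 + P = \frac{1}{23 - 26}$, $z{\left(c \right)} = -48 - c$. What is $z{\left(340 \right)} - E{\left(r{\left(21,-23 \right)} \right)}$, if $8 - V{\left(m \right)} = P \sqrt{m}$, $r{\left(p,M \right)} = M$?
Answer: $65510 + 84 i \sqrt{23} \approx 65510.0 + 402.85 i$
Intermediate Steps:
$P = - \frac{28}{3}$ ($P = -9 + \frac{1}{23 - 26} = -9 + \frac{1}{-3} = -9 - \frac{1}{3} = - \frac{28}{3} \approx -9.3333$)
$V{\left(m \right)} = 8 + \frac{28 \sqrt{m}}{3}$ ($V{\left(m \right)} = 8 - - \frac{28 \sqrt{m}}{3} = 8 + \frac{28 \sqrt{m}}{3}$)
$E{\left(h \right)} = -72 - 84 \sqrt{h} + 2862 h$ ($E{\left(h \right)} = - 9 \left(- 318 h + \left(8 + \frac{28 \sqrt{h}}{3}\right)\right) = - 9 \left(8 - 318 h + \frac{28 \sqrt{h}}{3}\right) = -72 - 84 \sqrt{h} + 2862 h$)
$z{\left(340 \right)} - E{\left(r{\left(21,-23 \right)} \right)} = \left(-48 - 340\right) - \left(-72 - 84 \sqrt{-23} + 2862 \left(-23\right)\right) = \left(-48 - 340\right) - \left(-72 - 84 i \sqrt{23} - 65826\right) = -388 - \left(-72 - 84 i \sqrt{23} - 65826\right) = -388 - \left(-65898 - 84 i \sqrt{23}\right) = -388 + \left(65898 + 84 i \sqrt{23}\right) = 65510 + 84 i \sqrt{23}$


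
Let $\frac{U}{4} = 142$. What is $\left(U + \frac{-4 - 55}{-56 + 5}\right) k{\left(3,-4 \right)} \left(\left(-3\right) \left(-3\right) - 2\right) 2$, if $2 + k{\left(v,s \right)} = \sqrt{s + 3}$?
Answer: $- \frac{812756}{51} + \frac{406378 i}{51} \approx -15936.0 + 7968.2 i$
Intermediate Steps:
$k{\left(v,s \right)} = -2 + \sqrt{3 + s}$ ($k{\left(v,s \right)} = -2 + \sqrt{s + 3} = -2 + \sqrt{3 + s}$)
$U = 568$ ($U = 4 \cdot 142 = 568$)
$\left(U + \frac{-4 - 55}{-56 + 5}\right) k{\left(3,-4 \right)} \left(\left(-3\right) \left(-3\right) - 2\right) 2 = \left(568 + \frac{-4 - 55}{-56 + 5}\right) \left(-2 + \sqrt{3 - 4}\right) \left(\left(-3\right) \left(-3\right) - 2\right) 2 = \left(568 - \frac{59}{-51}\right) \left(-2 + \sqrt{-1}\right) \left(9 - 2\right) 2 = \left(568 - - \frac{59}{51}\right) \left(-2 + i\right) 7 \cdot 2 = \left(568 + \frac{59}{51}\right) \left(-14 + 7 i\right) 2 = \frac{29027 \left(-28 + 14 i\right)}{51} = - \frac{812756}{51} + \frac{406378 i}{51}$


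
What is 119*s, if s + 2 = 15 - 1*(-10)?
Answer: 2737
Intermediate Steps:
s = 23 (s = -2 + (15 - 1*(-10)) = -2 + (15 + 10) = -2 + 25 = 23)
119*s = 119*23 = 2737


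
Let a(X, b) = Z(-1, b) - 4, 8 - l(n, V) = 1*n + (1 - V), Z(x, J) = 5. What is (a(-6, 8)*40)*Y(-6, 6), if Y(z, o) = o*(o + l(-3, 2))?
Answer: 4320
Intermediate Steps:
l(n, V) = 7 + V - n (l(n, V) = 8 - (1*n + (1 - V)) = 8 - (n + (1 - V)) = 8 - (1 + n - V) = 8 + (-1 + V - n) = 7 + V - n)
a(X, b) = 1 (a(X, b) = 5 - 4 = 1)
Y(z, o) = o*(12 + o) (Y(z, o) = o*(o + (7 + 2 - 1*(-3))) = o*(o + (7 + 2 + 3)) = o*(o + 12) = o*(12 + o))
(a(-6, 8)*40)*Y(-6, 6) = (1*40)*(6*(12 + 6)) = 40*(6*18) = 40*108 = 4320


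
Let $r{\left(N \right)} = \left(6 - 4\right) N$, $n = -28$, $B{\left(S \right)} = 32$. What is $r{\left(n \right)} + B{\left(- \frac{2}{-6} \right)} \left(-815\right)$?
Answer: $-26136$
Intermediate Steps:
$r{\left(N \right)} = 2 N$
$r{\left(n \right)} + B{\left(- \frac{2}{-6} \right)} \left(-815\right) = 2 \left(-28\right) + 32 \left(-815\right) = -56 - 26080 = -26136$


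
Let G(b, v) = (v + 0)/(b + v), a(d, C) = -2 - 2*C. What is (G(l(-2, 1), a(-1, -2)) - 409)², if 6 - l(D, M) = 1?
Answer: 8185321/49 ≈ 1.6705e+5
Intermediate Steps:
l(D, M) = 5 (l(D, M) = 6 - 1*1 = 6 - 1 = 5)
G(b, v) = v/(b + v)
(G(l(-2, 1), a(-1, -2)) - 409)² = ((-2 - 2*(-2))/(5 + (-2 - 2*(-2))) - 409)² = ((-2 + 4)/(5 + (-2 + 4)) - 409)² = (2/(5 + 2) - 409)² = (2/7 - 409)² = (-2861/7)² = 8185321/49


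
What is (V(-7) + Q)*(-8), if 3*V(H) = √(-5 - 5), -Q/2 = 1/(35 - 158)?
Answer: -16/123 - 8*I*√10/3 ≈ -0.13008 - 8.4327*I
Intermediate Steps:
Q = 2/123 (Q = -2/(35 - 158) = -2/(-123) = -2*(-1/123) = 2/123 ≈ 0.016260)
V(H) = I*√10/3 (V(H) = √(-5 - 5)/3 = √(-10)/3 = (I*√10)/3 = I*√10/3)
(V(-7) + Q)*(-8) = (I*√10/3 + 2/123)*(-8) = (2/123 + I*√10/3)*(-8) = -16/123 - 8*I*√10/3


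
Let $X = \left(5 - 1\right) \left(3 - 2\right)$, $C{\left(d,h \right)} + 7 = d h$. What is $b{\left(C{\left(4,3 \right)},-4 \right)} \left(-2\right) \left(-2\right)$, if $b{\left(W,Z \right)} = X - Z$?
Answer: $32$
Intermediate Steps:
$C{\left(d,h \right)} = -7 + d h$
$X = 4$ ($X = 4 \cdot 1 = 4$)
$b{\left(W,Z \right)} = 4 - Z$
$b{\left(C{\left(4,3 \right)},-4 \right)} \left(-2\right) \left(-2\right) = \left(4 - -4\right) \left(-2\right) \left(-2\right) = \left(4 + 4\right) \left(-2\right) \left(-2\right) = 8 \left(-2\right) \left(-2\right) = \left(-16\right) \left(-2\right) = 32$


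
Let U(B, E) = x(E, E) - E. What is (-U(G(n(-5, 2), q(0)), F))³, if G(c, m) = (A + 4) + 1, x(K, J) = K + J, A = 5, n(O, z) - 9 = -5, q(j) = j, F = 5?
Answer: -125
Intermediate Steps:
n(O, z) = 4 (n(O, z) = 9 - 5 = 4)
x(K, J) = J + K
G(c, m) = 10 (G(c, m) = (5 + 4) + 1 = 9 + 1 = 10)
U(B, E) = E (U(B, E) = (E + E) - E = 2*E - E = E)
(-U(G(n(-5, 2), q(0)), F))³ = (-1*5)³ = (-5)³ = -125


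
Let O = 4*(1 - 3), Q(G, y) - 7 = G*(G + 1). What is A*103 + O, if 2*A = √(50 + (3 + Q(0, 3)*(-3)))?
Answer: -8 + 206*√2 ≈ 283.33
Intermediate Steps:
Q(G, y) = 7 + G*(1 + G) (Q(G, y) = 7 + G*(G + 1) = 7 + G*(1 + G))
O = -8 (O = 4*(-2) = -8)
A = 2*√2 (A = √(50 + (3 + (7 + 0 + 0²)*(-3)))/2 = √(50 + (3 + (7 + 0 + 0)*(-3)))/2 = √(50 + (3 + 7*(-3)))/2 = √(50 + (3 - 21))/2 = √(50 - 18)/2 = √32/2 = (4*√2)/2 = 2*√2 ≈ 2.8284)
A*103 + O = (2*√2)*103 - 8 = 206*√2 - 8 = -8 + 206*√2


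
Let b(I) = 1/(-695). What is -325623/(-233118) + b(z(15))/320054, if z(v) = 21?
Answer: 6035897966506/4321182676545 ≈ 1.3968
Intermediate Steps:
b(I) = -1/695
-325623/(-233118) + b(z(15))/320054 = -325623/(-233118) - 1/695/320054 = -325623*(-1/233118) - 1/695*1/320054 = 108541/77706 - 1/222437530 = 6035897966506/4321182676545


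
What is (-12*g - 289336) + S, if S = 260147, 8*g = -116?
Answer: -29015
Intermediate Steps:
g = -29/2 (g = (⅛)*(-116) = -29/2 ≈ -14.500)
(-12*g - 289336) + S = (-12*(-29/2) - 289336) + 260147 = (174 - 289336) + 260147 = -289162 + 260147 = -29015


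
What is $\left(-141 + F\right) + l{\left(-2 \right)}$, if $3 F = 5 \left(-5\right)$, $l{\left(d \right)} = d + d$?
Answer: $- \frac{460}{3} \approx -153.33$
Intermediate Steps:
$l{\left(d \right)} = 2 d$
$F = - \frac{25}{3}$ ($F = \frac{5 \left(-5\right)}{3} = \frac{1}{3} \left(-25\right) = - \frac{25}{3} \approx -8.3333$)
$\left(-141 + F\right) + l{\left(-2 \right)} = \left(-141 - \frac{25}{3}\right) + 2 \left(-2\right) = - \frac{448}{3} - 4 = - \frac{460}{3}$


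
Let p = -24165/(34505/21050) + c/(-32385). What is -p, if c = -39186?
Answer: 1098135405888/74496295 ≈ 14741.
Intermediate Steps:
p = -1098135405888/74496295 (p = -24165/(34505/21050) - 39186/(-32385) = -24165/(34505*(1/21050)) - 39186*(-1/32385) = -24165/6901/4210 + 13062/10795 = -24165*4210/6901 + 13062/10795 = -101734650/6901 + 13062/10795 = -1098135405888/74496295 ≈ -14741.)
-p = -1*(-1098135405888/74496295) = 1098135405888/74496295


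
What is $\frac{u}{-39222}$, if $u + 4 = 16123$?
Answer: $- \frac{1791}{4358} \approx -0.41097$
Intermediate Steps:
$u = 16119$ ($u = -4 + 16123 = 16119$)
$\frac{u}{-39222} = \frac{16119}{-39222} = 16119 \left(- \frac{1}{39222}\right) = - \frac{1791}{4358}$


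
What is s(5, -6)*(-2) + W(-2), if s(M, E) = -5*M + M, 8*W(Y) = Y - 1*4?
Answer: 157/4 ≈ 39.250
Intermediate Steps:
W(Y) = -1/2 + Y/8 (W(Y) = (Y - 1*4)/8 = (Y - 4)/8 = (-4 + Y)/8 = -1/2 + Y/8)
s(M, E) = -4*M
s(5, -6)*(-2) + W(-2) = -4*5*(-2) + (-1/2 + (1/8)*(-2)) = -20*(-2) + (-1/2 - 1/4) = 40 - 3/4 = 157/4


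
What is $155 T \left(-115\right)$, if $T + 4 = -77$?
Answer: $1443825$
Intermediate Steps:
$T = -81$ ($T = -4 - 77 = -81$)
$155 T \left(-115\right) = 155 \left(-81\right) \left(-115\right) = \left(-12555\right) \left(-115\right) = 1443825$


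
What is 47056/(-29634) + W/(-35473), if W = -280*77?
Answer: -515154224/525603441 ≈ -0.98012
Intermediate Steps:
W = -21560
47056/(-29634) + W/(-35473) = 47056/(-29634) - 21560/(-35473) = 47056*(-1/29634) - 21560*(-1/35473) = -23528/14817 + 21560/35473 = -515154224/525603441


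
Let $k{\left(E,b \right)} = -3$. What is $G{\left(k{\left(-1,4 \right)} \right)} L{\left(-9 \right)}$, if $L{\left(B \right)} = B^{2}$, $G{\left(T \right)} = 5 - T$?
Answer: $648$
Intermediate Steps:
$G{\left(k{\left(-1,4 \right)} \right)} L{\left(-9 \right)} = \left(5 - -3\right) \left(-9\right)^{2} = \left(5 + 3\right) 81 = 8 \cdot 81 = 648$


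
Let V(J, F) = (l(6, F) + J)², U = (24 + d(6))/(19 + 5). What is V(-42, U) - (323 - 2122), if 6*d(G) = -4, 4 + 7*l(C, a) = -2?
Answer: 178151/49 ≈ 3635.7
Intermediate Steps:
l(C, a) = -6/7 (l(C, a) = -4/7 + (⅐)*(-2) = -4/7 - 2/7 = -6/7)
d(G) = -⅔ (d(G) = (⅙)*(-4) = -⅔)
U = 35/36 (U = (24 - ⅔)/(19 + 5) = (70/3)/24 = (70/3)*(1/24) = 35/36 ≈ 0.97222)
V(J, F) = (-6/7 + J)²
V(-42, U) - (323 - 2122) = (-6 + 7*(-42))²/49 - (323 - 2122) = (-6 - 294)²/49 - 1*(-1799) = (1/49)*(-300)² + 1799 = (1/49)*90000 + 1799 = 90000/49 + 1799 = 178151/49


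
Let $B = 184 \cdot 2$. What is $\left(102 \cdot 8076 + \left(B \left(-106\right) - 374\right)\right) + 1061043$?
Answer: $1845413$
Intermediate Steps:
$B = 368$
$\left(102 \cdot 8076 + \left(B \left(-106\right) - 374\right)\right) + 1061043 = \left(102 \cdot 8076 + \left(368 \left(-106\right) - 374\right)\right) + 1061043 = \left(823752 - 39382\right) + 1061043 = 784370 + 1061043 = 1845413$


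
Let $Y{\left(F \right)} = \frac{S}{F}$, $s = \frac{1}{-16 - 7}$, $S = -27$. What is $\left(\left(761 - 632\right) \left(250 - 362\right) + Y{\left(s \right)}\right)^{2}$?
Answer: $191185929$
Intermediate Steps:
$s = - \frac{1}{23}$ ($s = \frac{1}{-23} = - \frac{1}{23} \approx -0.043478$)
$Y{\left(F \right)} = - \frac{27}{F}$
$\left(\left(761 - 632\right) \left(250 - 362\right) + Y{\left(s \right)}\right)^{2} = \left(\left(761 - 632\right) \left(250 - 362\right) - \frac{27}{- \frac{1}{23}}\right)^{2} = \left(129 \left(-112\right) - -621\right)^{2} = \left(-14448 + 621\right)^{2} = \left(-13827\right)^{2} = 191185929$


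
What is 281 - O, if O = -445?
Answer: 726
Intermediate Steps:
281 - O = 281 - 1*(-445) = 281 + 445 = 726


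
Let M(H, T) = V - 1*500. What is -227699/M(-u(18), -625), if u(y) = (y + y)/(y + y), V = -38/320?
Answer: 36431840/80019 ≈ 455.29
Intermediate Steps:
V = -19/160 (V = -38*1/320 = -19/160 ≈ -0.11875)
u(y) = 1 (u(y) = (2*y)/((2*y)) = (2*y)*(1/(2*y)) = 1)
M(H, T) = -80019/160 (M(H, T) = -19/160 - 1*500 = -19/160 - 500 = -80019/160)
-227699/M(-u(18), -625) = -227699/(-80019/160) = -227699*(-160/80019) = 36431840/80019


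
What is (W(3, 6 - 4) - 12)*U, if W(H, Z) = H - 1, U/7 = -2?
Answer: 140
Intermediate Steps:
U = -14 (U = 7*(-2) = -14)
W(H, Z) = -1 + H
(W(3, 6 - 4) - 12)*U = ((-1 + 3) - 12)*(-14) = (2 - 12)*(-14) = -10*(-14) = 140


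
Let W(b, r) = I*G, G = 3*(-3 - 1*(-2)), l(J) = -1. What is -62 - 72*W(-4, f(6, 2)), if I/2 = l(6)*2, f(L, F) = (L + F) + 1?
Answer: -926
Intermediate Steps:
f(L, F) = 1 + F + L (f(L, F) = (F + L) + 1 = 1 + F + L)
I = -4 (I = 2*(-1*2) = 2*(-2) = -4)
G = -3 (G = 3*(-3 + 2) = 3*(-1) = -3)
W(b, r) = 12 (W(b, r) = -4*(-3) = 12)
-62 - 72*W(-4, f(6, 2)) = -62 - 72*12 = -62 - 864 = -926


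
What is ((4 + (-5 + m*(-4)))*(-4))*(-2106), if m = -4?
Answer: 126360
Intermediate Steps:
((4 + (-5 + m*(-4)))*(-4))*(-2106) = ((4 + (-5 - 4*(-4)))*(-4))*(-2106) = ((4 + (-5 + 16))*(-4))*(-2106) = ((4 + 11)*(-4))*(-2106) = (15*(-4))*(-2106) = -60*(-2106) = 126360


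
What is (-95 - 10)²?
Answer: 11025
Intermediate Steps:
(-95 - 10)² = (-105)² = 11025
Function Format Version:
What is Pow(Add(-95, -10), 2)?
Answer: 11025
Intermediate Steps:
Pow(Add(-95, -10), 2) = Pow(-105, 2) = 11025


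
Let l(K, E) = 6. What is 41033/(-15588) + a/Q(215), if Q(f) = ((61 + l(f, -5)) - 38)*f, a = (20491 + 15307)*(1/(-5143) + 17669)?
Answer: 50706820755904219/499854238740 ≈ 1.0144e+5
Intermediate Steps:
a = 3253023899468/5143 (a = 35798*(-1/5143 + 17669) = 35798*(90871666/5143) = 3253023899468/5143 ≈ 6.3251e+8)
Q(f) = 29*f (Q(f) = ((61 + 6) - 38)*f = (67 - 38)*f = 29*f)
41033/(-15588) + a/Q(215) = 41033/(-15588) + 3253023899468/(5143*((29*215))) = 41033*(-1/15588) + (3253023899468/5143)/6235 = -41033/15588 + (3253023899468/5143)*(1/6235) = -41033/15588 + 3253023899468/32066605 = 50706820755904219/499854238740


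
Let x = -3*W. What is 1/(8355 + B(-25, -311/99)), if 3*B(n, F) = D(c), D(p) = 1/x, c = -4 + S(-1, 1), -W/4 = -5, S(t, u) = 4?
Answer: 180/1503899 ≈ 0.00011969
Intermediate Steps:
W = 20 (W = -4*(-5) = 20)
x = -60 (x = -3*20 = -60)
c = 0 (c = -4 + 4 = 0)
D(p) = -1/60 (D(p) = 1/(-60) = -1/60)
B(n, F) = -1/180 (B(n, F) = (⅓)*(-1/60) = -1/180)
1/(8355 + B(-25, -311/99)) = 1/(8355 - 1/180) = 1/(1503899/180) = 180/1503899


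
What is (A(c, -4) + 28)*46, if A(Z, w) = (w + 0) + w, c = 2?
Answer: 920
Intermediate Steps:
A(Z, w) = 2*w (A(Z, w) = w + w = 2*w)
(A(c, -4) + 28)*46 = (2*(-4) + 28)*46 = (-8 + 28)*46 = 20*46 = 920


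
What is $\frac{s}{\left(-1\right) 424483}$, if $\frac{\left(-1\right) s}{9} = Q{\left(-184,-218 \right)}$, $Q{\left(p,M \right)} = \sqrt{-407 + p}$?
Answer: $\frac{9 i \sqrt{591}}{424483} \approx 0.00051544 i$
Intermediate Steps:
$s = - 9 i \sqrt{591}$ ($s = - 9 \sqrt{-407 - 184} = - 9 \sqrt{-591} = - 9 i \sqrt{591} \approx - 218.79 i$)
$\frac{s}{\left(-1\right) 424483} = \frac{\left(-9\right) i \sqrt{591}}{\left(-1\right) 424483} = \frac{\left(-9\right) i \sqrt{591}}{-424483} = - 9 i \sqrt{591} \left(- \frac{1}{424483}\right) = \frac{9 i \sqrt{591}}{424483}$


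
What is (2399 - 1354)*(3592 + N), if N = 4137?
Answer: 8076805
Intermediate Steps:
(2399 - 1354)*(3592 + N) = (2399 - 1354)*(3592 + 4137) = 1045*7729 = 8076805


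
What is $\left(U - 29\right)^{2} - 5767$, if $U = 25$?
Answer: $-5751$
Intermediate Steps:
$\left(U - 29\right)^{2} - 5767 = \left(25 - 29\right)^{2} - 5767 = \left(-4\right)^{2} - 5767 = 16 - 5767 = -5751$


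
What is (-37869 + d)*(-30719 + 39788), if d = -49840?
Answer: -795432921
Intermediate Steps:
(-37869 + d)*(-30719 + 39788) = (-37869 - 49840)*(-30719 + 39788) = -87709*9069 = -795432921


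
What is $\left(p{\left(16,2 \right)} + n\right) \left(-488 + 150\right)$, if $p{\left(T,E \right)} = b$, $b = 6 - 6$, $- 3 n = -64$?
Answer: $- \frac{21632}{3} \approx -7210.7$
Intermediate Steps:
$n = \frac{64}{3}$ ($n = \left(- \frac{1}{3}\right) \left(-64\right) = \frac{64}{3} \approx 21.333$)
$b = 0$ ($b = 6 - 6 = 0$)
$p{\left(T,E \right)} = 0$
$\left(p{\left(16,2 \right)} + n\right) \left(-488 + 150\right) = \left(0 + \frac{64}{3}\right) \left(-488 + 150\right) = \frac{64}{3} \left(-338\right) = - \frac{21632}{3}$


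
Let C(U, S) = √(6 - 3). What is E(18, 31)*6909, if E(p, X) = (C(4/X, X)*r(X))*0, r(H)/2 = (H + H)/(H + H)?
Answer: 0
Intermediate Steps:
r(H) = 2 (r(H) = 2*((H + H)/(H + H)) = 2*((2*H)/((2*H))) = 2*((2*H)*(1/(2*H))) = 2*1 = 2)
C(U, S) = √3
E(p, X) = 0 (E(p, X) = (√3*2)*0 = (2*√3)*0 = 0)
E(18, 31)*6909 = 0*6909 = 0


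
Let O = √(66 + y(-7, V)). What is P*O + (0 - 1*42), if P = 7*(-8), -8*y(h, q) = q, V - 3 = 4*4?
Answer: -42 - 14*√1018 ≈ -488.69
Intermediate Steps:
V = 19 (V = 3 + 4*4 = 3 + 16 = 19)
y(h, q) = -q/8
O = √1018/4 (O = √(66 - ⅛*19) = √(66 - 19/8) = √(509/8) = √1018/4 ≈ 7.9765)
P = -56
P*O + (0 - 1*42) = -14*√1018 + (0 - 1*42) = -14*√1018 + (0 - 42) = -14*√1018 - 42 = -42 - 14*√1018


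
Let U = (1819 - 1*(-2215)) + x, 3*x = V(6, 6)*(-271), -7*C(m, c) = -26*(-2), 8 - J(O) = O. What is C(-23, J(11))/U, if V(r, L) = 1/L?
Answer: -936/506387 ≈ -0.0018484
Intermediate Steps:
J(O) = 8 - O
C(m, c) = -52/7 (C(m, c) = -(-26)*(-2)/7 = -1/7*52 = -52/7)
V(r, L) = 1/L
x = -271/18 (x = (-271/6)/3 = ((1/6)*(-271))/3 = (1/3)*(-271/6) = -271/18 ≈ -15.056)
U = 72341/18 (U = (1819 - 1*(-2215)) - 271/18 = (1819 + 2215) - 271/18 = 4034 - 271/18 = 72341/18 ≈ 4018.9)
C(-23, J(11))/U = -52/(7*72341/18) = -52/7*18/72341 = -936/506387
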